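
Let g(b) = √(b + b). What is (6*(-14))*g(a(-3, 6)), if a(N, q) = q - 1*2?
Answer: -168*√2 ≈ -237.59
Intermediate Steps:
a(N, q) = -2 + q (a(N, q) = q - 2 = -2 + q)
g(b) = √2*√b (g(b) = √(2*b) = √2*√b)
(6*(-14))*g(a(-3, 6)) = (6*(-14))*(√2*√(-2 + 6)) = -84*√2*√4 = -84*√2*2 = -168*√2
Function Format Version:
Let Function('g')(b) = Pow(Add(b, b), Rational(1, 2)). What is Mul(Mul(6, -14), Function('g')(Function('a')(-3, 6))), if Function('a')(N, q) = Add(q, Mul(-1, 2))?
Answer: Mul(-168, Pow(2, Rational(1, 2))) ≈ -237.59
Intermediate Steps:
Function('a')(N, q) = Add(-2, q) (Function('a')(N, q) = Add(q, -2) = Add(-2, q))
Function('g')(b) = Mul(Pow(2, Rational(1, 2)), Pow(b, Rational(1, 2))) (Function('g')(b) = Pow(Mul(2, b), Rational(1, 2)) = Mul(Pow(2, Rational(1, 2)), Pow(b, Rational(1, 2))))
Mul(Mul(6, -14), Function('g')(Function('a')(-3, 6))) = Mul(Mul(6, -14), Mul(Pow(2, Rational(1, 2)), Pow(Add(-2, 6), Rational(1, 2)))) = Mul(-84, Mul(Pow(2, Rational(1, 2)), Pow(4, Rational(1, 2)))) = Mul(-84, Mul(Pow(2, Rational(1, 2)), 2)) = Mul(-84, Mul(2, Pow(2, Rational(1, 2)))) = Mul(-168, Pow(2, Rational(1, 2)))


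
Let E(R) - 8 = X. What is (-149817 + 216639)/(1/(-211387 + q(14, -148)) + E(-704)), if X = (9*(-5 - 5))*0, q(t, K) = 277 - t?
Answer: 4702575976/562997 ≈ 8352.8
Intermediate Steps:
X = 0 (X = (9*(-10))*0 = -90*0 = 0)
E(R) = 8 (E(R) = 8 + 0 = 8)
(-149817 + 216639)/(1/(-211387 + q(14, -148)) + E(-704)) = (-149817 + 216639)/(1/(-211387 + (277 - 1*14)) + 8) = 66822/(1/(-211387 + (277 - 14)) + 8) = 66822/(1/(-211387 + 263) + 8) = 66822/(1/(-211124) + 8) = 66822/(-1/211124 + 8) = 66822/(1688991/211124) = 66822*(211124/1688991) = 4702575976/562997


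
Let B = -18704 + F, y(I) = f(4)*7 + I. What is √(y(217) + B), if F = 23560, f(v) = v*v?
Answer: √5185 ≈ 72.007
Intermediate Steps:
f(v) = v²
y(I) = 112 + I (y(I) = 4²*7 + I = 16*7 + I = 112 + I)
B = 4856 (B = -18704 + 23560 = 4856)
√(y(217) + B) = √((112 + 217) + 4856) = √(329 + 4856) = √5185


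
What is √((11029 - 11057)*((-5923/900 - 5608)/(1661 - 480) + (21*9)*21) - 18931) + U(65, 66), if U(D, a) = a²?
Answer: 4356 + I*√40774755819334/17715 ≈ 4356.0 + 360.46*I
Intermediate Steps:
√((11029 - 11057)*((-5923/900 - 5608)/(1661 - 480) + (21*9)*21) - 18931) + U(65, 66) = √((11029 - 11057)*((-5923/900 - 5608)/(1661 - 480) + (21*9)*21) - 18931) + 66² = √(-28*((-5923*1/900 - 5608)/1181 + 189*21) - 18931) + 4356 = √(-28*((-5923/900 - 5608)*(1/1181) + 3969) - 18931) + 4356 = √(-28*(-5053123/900*1/1181 + 3969) - 18931) + 4356 = √(-28*(-5053123/1062900 + 3969) - 18931) + 4356 = √(-28*4213596977/1062900 - 18931) + 4356 = √(-29495178839/265725 - 18931) + 4356 = √(-34525618814/265725) + 4356 = I*√40774755819334/17715 + 4356 = 4356 + I*√40774755819334/17715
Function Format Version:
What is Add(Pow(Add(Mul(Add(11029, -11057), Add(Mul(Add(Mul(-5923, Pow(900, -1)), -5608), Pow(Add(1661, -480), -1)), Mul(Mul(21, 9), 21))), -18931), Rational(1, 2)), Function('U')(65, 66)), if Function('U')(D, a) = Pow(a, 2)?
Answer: Add(4356, Mul(Rational(1, 17715), I, Pow(40774755819334, Rational(1, 2)))) ≈ Add(4356.0, Mul(360.46, I))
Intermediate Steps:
Add(Pow(Add(Mul(Add(11029, -11057), Add(Mul(Add(Mul(-5923, Pow(900, -1)), -5608), Pow(Add(1661, -480), -1)), Mul(Mul(21, 9), 21))), -18931), Rational(1, 2)), Function('U')(65, 66)) = Add(Pow(Add(Mul(Add(11029, -11057), Add(Mul(Add(Mul(-5923, Pow(900, -1)), -5608), Pow(Add(1661, -480), -1)), Mul(Mul(21, 9), 21))), -18931), Rational(1, 2)), Pow(66, 2)) = Add(Pow(Add(Mul(-28, Add(Mul(Add(Mul(-5923, Rational(1, 900)), -5608), Pow(1181, -1)), Mul(189, 21))), -18931), Rational(1, 2)), 4356) = Add(Pow(Add(Mul(-28, Add(Mul(Add(Rational(-5923, 900), -5608), Rational(1, 1181)), 3969)), -18931), Rational(1, 2)), 4356) = Add(Pow(Add(Mul(-28, Add(Mul(Rational(-5053123, 900), Rational(1, 1181)), 3969)), -18931), Rational(1, 2)), 4356) = Add(Pow(Add(Mul(-28, Add(Rational(-5053123, 1062900), 3969)), -18931), Rational(1, 2)), 4356) = Add(Pow(Add(Mul(-28, Rational(4213596977, 1062900)), -18931), Rational(1, 2)), 4356) = Add(Pow(Add(Rational(-29495178839, 265725), -18931), Rational(1, 2)), 4356) = Add(Pow(Rational(-34525618814, 265725), Rational(1, 2)), 4356) = Add(Mul(Rational(1, 17715), I, Pow(40774755819334, Rational(1, 2))), 4356) = Add(4356, Mul(Rational(1, 17715), I, Pow(40774755819334, Rational(1, 2))))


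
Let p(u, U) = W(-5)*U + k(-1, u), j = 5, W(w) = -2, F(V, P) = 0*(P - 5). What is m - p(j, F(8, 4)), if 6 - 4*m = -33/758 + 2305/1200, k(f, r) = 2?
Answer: -352679/363840 ≈ -0.96932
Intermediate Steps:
F(V, P) = 0 (F(V, P) = 0*(-5 + P) = 0)
p(u, U) = 2 - 2*U (p(u, U) = -2*U + 2 = 2 - 2*U)
m = 375001/363840 (m = 3/2 - (-33/758 + 2305/1200)/4 = 3/2 - (-33*1/758 + 2305*(1/1200))/4 = 3/2 - (-33/758 + 461/240)/4 = 3/2 - 1/4*170759/90960 = 3/2 - 170759/363840 = 375001/363840 ≈ 1.0307)
m - p(j, F(8, 4)) = 375001/363840 - (2 - 2*0) = 375001/363840 - (2 + 0) = 375001/363840 - 1*2 = 375001/363840 - 2 = -352679/363840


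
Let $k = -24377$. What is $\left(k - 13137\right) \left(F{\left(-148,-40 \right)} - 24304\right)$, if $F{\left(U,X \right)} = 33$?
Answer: $910502294$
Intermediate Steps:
$\left(k - 13137\right) \left(F{\left(-148,-40 \right)} - 24304\right) = \left(-24377 - 13137\right) \left(33 - 24304\right) = \left(-37514\right) \left(-24271\right) = 910502294$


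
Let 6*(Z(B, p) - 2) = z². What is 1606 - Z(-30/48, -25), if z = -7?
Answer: 9575/6 ≈ 1595.8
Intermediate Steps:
Z(B, p) = 61/6 (Z(B, p) = 2 + (⅙)*(-7)² = 2 + (⅙)*49 = 2 + 49/6 = 61/6)
1606 - Z(-30/48, -25) = 1606 - 1*61/6 = 1606 - 61/6 = 9575/6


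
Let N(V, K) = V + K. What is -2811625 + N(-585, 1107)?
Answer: -2811103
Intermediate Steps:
N(V, K) = K + V
-2811625 + N(-585, 1107) = -2811625 + (1107 - 585) = -2811625 + 522 = -2811103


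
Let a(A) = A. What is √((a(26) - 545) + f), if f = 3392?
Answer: 13*√17 ≈ 53.600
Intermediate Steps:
√((a(26) - 545) + f) = √((26 - 545) + 3392) = √(-519 + 3392) = √2873 = 13*√17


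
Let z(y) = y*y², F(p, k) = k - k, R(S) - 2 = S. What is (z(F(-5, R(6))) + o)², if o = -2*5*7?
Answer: 4900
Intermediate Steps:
R(S) = 2 + S
F(p, k) = 0
z(y) = y³
o = -70 (o = -10*7 = -70)
(z(F(-5, R(6))) + o)² = (0³ - 70)² = (0 - 70)² = (-70)² = 4900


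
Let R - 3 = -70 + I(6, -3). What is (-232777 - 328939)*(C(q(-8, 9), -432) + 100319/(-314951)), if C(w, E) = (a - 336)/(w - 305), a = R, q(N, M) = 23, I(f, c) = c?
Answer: -27967881206984/44408091 ≈ -6.2979e+5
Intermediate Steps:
R = -70 (R = 3 + (-70 - 3) = 3 - 73 = -70)
a = -70
C(w, E) = -406/(-305 + w) (C(w, E) = (-70 - 336)/(w - 305) = -406/(-305 + w))
(-232777 - 328939)*(C(q(-8, 9), -432) + 100319/(-314951)) = (-232777 - 328939)*(-406/(-305 + 23) + 100319/(-314951)) = -561716*(-406/(-282) + 100319*(-1/314951)) = -561716*(-406*(-1/282) - 100319/314951) = -561716*(203/141 - 100319/314951) = -561716*49790074/44408091 = -27967881206984/44408091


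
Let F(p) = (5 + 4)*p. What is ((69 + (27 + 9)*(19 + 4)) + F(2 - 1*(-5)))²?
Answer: 921600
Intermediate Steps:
F(p) = 9*p
((69 + (27 + 9)*(19 + 4)) + F(2 - 1*(-5)))² = ((69 + (27 + 9)*(19 + 4)) + 9*(2 - 1*(-5)))² = ((69 + 36*23) + 9*(2 + 5))² = ((69 + 828) + 9*7)² = (897 + 63)² = 960² = 921600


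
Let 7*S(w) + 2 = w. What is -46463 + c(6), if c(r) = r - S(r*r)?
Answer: -325233/7 ≈ -46462.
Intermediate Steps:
S(w) = -2/7 + w/7
c(r) = 2/7 + r - r²/7 (c(r) = r - (-2/7 + (r*r)/7) = r - (-2/7 + r²/7) = r + (2/7 - r²/7) = 2/7 + r - r²/7)
-46463 + c(6) = -46463 + (2/7 + 6 - ⅐*6²) = -46463 + (2/7 + 6 - ⅐*36) = -46463 + (2/7 + 6 - 36/7) = -46463 + 8/7 = -325233/7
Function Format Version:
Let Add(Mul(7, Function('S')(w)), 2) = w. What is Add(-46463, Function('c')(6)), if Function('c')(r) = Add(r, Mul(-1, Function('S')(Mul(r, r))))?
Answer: Rational(-325233, 7) ≈ -46462.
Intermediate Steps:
Function('S')(w) = Add(Rational(-2, 7), Mul(Rational(1, 7), w))
Function('c')(r) = Add(Rational(2, 7), r, Mul(Rational(-1, 7), Pow(r, 2))) (Function('c')(r) = Add(r, Mul(-1, Add(Rational(-2, 7), Mul(Rational(1, 7), Mul(r, r))))) = Add(r, Mul(-1, Add(Rational(-2, 7), Mul(Rational(1, 7), Pow(r, 2))))) = Add(r, Add(Rational(2, 7), Mul(Rational(-1, 7), Pow(r, 2)))) = Add(Rational(2, 7), r, Mul(Rational(-1, 7), Pow(r, 2))))
Add(-46463, Function('c')(6)) = Add(-46463, Add(Rational(2, 7), 6, Mul(Rational(-1, 7), Pow(6, 2)))) = Add(-46463, Add(Rational(2, 7), 6, Mul(Rational(-1, 7), 36))) = Add(-46463, Add(Rational(2, 7), 6, Rational(-36, 7))) = Add(-46463, Rational(8, 7)) = Rational(-325233, 7)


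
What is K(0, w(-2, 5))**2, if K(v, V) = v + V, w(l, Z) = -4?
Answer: 16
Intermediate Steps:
K(v, V) = V + v
K(0, w(-2, 5))**2 = (-4 + 0)**2 = (-4)**2 = 16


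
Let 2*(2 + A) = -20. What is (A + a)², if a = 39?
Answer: 729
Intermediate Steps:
A = -12 (A = -2 + (½)*(-20) = -2 - 10 = -12)
(A + a)² = (-12 + 39)² = 27² = 729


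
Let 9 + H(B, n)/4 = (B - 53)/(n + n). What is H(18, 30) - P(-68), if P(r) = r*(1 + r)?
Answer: -13783/3 ≈ -4594.3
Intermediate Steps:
H(B, n) = -36 + 2*(-53 + B)/n (H(B, n) = -36 + 4*((B - 53)/(n + n)) = -36 + 4*((-53 + B)/((2*n))) = -36 + 4*((-53 + B)*(1/(2*n))) = -36 + 4*((-53 + B)/(2*n)) = -36 + 2*(-53 + B)/n)
H(18, 30) - P(-68) = 2*(-53 + 18 - 18*30)/30 - (-68)*(1 - 68) = 2*(1/30)*(-53 + 18 - 540) - (-68)*(-67) = 2*(1/30)*(-575) - 1*4556 = -115/3 - 4556 = -13783/3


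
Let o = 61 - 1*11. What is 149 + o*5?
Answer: 399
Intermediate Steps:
o = 50 (o = 61 - 11 = 50)
149 + o*5 = 149 + 50*5 = 149 + 250 = 399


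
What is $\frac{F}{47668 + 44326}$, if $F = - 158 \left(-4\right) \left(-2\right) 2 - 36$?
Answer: $- \frac{1282}{45997} \approx -0.027871$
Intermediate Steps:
$F = -2564$ ($F = - 158 \cdot 8 \cdot 2 - 36 = \left(-158\right) 16 - 36 = -2528 - 36 = -2564$)
$\frac{F}{47668 + 44326} = - \frac{2564}{47668 + 44326} = - \frac{2564}{91994} = \left(-2564\right) \frac{1}{91994} = - \frac{1282}{45997}$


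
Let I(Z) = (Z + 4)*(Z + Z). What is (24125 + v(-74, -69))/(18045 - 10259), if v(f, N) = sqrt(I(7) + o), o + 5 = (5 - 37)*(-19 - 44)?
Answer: 24125/7786 + sqrt(2165)/7786 ≈ 3.1045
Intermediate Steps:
I(Z) = 2*Z*(4 + Z) (I(Z) = (4 + Z)*(2*Z) = 2*Z*(4 + Z))
o = 2011 (o = -5 + (5 - 37)*(-19 - 44) = -5 - 32*(-63) = -5 + 2016 = 2011)
v(f, N) = sqrt(2165) (v(f, N) = sqrt(2*7*(4 + 7) + 2011) = sqrt(2*7*11 + 2011) = sqrt(154 + 2011) = sqrt(2165))
(24125 + v(-74, -69))/(18045 - 10259) = (24125 + sqrt(2165))/(18045 - 10259) = (24125 + sqrt(2165))/7786 = (24125 + sqrt(2165))*(1/7786) = 24125/7786 + sqrt(2165)/7786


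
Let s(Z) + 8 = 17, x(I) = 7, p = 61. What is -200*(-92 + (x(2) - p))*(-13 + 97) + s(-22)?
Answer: 2452809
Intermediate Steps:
s(Z) = 9 (s(Z) = -8 + 17 = 9)
-200*(-92 + (x(2) - p))*(-13 + 97) + s(-22) = -200*(-92 + (7 - 1*61))*(-13 + 97) + 9 = -200*(-92 + (7 - 61))*84 + 9 = -200*(-92 - 54)*84 + 9 = -(-29200)*84 + 9 = -200*(-12264) + 9 = 2452800 + 9 = 2452809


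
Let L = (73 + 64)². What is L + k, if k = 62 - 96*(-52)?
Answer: 23823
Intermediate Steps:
L = 18769 (L = 137² = 18769)
k = 5054 (k = 62 + 4992 = 5054)
L + k = 18769 + 5054 = 23823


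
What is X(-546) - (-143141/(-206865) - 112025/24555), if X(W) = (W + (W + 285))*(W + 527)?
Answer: 5193647145623/338638005 ≈ 15337.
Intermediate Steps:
X(W) = (285 + 2*W)*(527 + W) (X(W) = (W + (285 + W))*(527 + W) = (285 + 2*W)*(527 + W))
X(-546) - (-143141/(-206865) - 112025/24555) = (150195 + 2*(-546)**2 + 1339*(-546)) - (-143141/(-206865) - 112025/24555) = (150195 + 2*298116 - 731094) - (-143141*(-1/206865) - 112025*1/24555) = (150195 + 596232 - 731094) - (143141/206865 - 22405/4911) = 15333 - 1*(-1310614958/338638005) = 15333 + 1310614958/338638005 = 5193647145623/338638005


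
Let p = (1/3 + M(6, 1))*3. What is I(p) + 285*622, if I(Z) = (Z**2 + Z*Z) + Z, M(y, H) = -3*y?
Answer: 182835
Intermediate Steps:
p = -53 (p = (1/3 - 3*6)*3 = (1/3 - 18)*3 = -53/3*3 = -53)
I(Z) = Z + 2*Z**2 (I(Z) = (Z**2 + Z**2) + Z = 2*Z**2 + Z = Z + 2*Z**2)
I(p) + 285*622 = -53*(1 + 2*(-53)) + 285*622 = -53*(1 - 106) + 177270 = -53*(-105) + 177270 = 5565 + 177270 = 182835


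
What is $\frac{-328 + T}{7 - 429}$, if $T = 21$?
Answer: $\frac{307}{422} \approx 0.72749$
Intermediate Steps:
$\frac{-328 + T}{7 - 429} = \frac{-328 + 21}{7 - 429} = - \frac{307}{-422} = \left(-307\right) \left(- \frac{1}{422}\right) = \frac{307}{422}$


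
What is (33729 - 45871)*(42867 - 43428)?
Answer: 6811662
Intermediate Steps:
(33729 - 45871)*(42867 - 43428) = -12142*(-561) = 6811662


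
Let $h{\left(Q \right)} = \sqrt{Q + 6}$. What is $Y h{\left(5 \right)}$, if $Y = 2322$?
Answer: $2322 \sqrt{11} \approx 7701.2$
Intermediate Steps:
$h{\left(Q \right)} = \sqrt{6 + Q}$
$Y h{\left(5 \right)} = 2322 \sqrt{6 + 5} = 2322 \sqrt{11}$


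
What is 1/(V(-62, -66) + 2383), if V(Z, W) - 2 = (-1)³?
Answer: 1/2384 ≈ 0.00041946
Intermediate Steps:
V(Z, W) = 1 (V(Z, W) = 2 + (-1)³ = 2 - 1 = 1)
1/(V(-62, -66) + 2383) = 1/(1 + 2383) = 1/2384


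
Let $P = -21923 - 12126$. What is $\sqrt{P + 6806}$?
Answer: $3 i \sqrt{3027} \approx 165.05 i$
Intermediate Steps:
$P = -34049$ ($P = -21923 - 12126 = -34049$)
$\sqrt{P + 6806} = \sqrt{-34049 + 6806} = \sqrt{-27243} = 3 i \sqrt{3027}$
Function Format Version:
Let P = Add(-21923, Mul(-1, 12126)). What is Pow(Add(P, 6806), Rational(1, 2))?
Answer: Mul(3, I, Pow(3027, Rational(1, 2))) ≈ Mul(165.05, I)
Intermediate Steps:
P = -34049 (P = Add(-21923, -12126) = -34049)
Pow(Add(P, 6806), Rational(1, 2)) = Pow(Add(-34049, 6806), Rational(1, 2)) = Pow(-27243, Rational(1, 2)) = Mul(3, I, Pow(3027, Rational(1, 2)))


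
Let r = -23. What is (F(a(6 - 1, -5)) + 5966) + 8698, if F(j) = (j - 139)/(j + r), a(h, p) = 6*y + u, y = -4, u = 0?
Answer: 689371/47 ≈ 14667.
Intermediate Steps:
a(h, p) = -24 (a(h, p) = 6*(-4) + 0 = -24 + 0 = -24)
F(j) = (-139 + j)/(-23 + j) (F(j) = (j - 139)/(j - 23) = (-139 + j)/(-23 + j))
(F(a(6 - 1, -5)) + 5966) + 8698 = ((-139 - 24)/(-23 - 24) + 5966) + 8698 = (-163/(-47) + 5966) + 8698 = (-1/47*(-163) + 5966) + 8698 = (163/47 + 5966) + 8698 = 280565/47 + 8698 = 689371/47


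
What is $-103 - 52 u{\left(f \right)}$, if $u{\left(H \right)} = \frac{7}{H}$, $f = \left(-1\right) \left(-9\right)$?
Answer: $- \frac{1291}{9} \approx -143.44$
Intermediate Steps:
$f = 9$
$-103 - 52 u{\left(f \right)} = -103 - 52 \cdot \frac{7}{9} = -103 - 52 \cdot 7 \cdot \frac{1}{9} = -103 - \frac{364}{9} = - \frac{1291}{9}$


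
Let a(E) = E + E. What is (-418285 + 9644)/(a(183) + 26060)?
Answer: -408641/26426 ≈ -15.464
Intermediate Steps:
a(E) = 2*E
(-418285 + 9644)/(a(183) + 26060) = (-418285 + 9644)/(2*183 + 26060) = -408641/(366 + 26060) = -408641/26426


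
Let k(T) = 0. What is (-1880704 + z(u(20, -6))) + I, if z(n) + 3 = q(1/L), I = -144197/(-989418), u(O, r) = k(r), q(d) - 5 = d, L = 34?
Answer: -15816802024177/8410053 ≈ -1.8807e+6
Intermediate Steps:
q(d) = 5 + d
u(O, r) = 0
I = 144197/989418 (I = -144197*(-1/989418) = 144197/989418 ≈ 0.14574)
z(n) = 69/34 (z(n) = -3 + (5 + 1/34) = -3 + 171/34 = 69/34)
(-1880704 + z(u(20, -6))) + I = (-1880704 + 69/34) + 144197/989418 = -63943867/34 + 144197/989418 = -15816802024177/8410053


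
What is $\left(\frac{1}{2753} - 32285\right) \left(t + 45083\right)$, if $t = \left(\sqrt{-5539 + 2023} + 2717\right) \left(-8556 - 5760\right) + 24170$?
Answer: $\frac{3450995564420676}{2753} + \frac{2544829453728 i \sqrt{879}}{2753} \approx 1.2535 \cdot 10^{12} + 2.7406 \cdot 10^{10} i$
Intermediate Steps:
$t = -38872402 - 28632 i \sqrt{879}$ ($t = \left(\sqrt{-3516} + 2717\right) \left(-14316\right) + 24170 = \left(2 i \sqrt{879} + 2717\right) \left(-14316\right) + 24170 = \left(2717 + 2 i \sqrt{879}\right) \left(-14316\right) + 24170 = \left(-38896572 - 28632 i \sqrt{879}\right) + 24170 = -38872402 - 28632 i \sqrt{879} \approx -3.8872 \cdot 10^{7} - 8.4888 \cdot 10^{5} i$)
$\left(\frac{1}{2753} - 32285\right) \left(t + 45083\right) = \left(\frac{1}{2753} - 32285\right) \left(\left(-38872402 - 28632 i \sqrt{879}\right) + 45083\right) = \left(\frac{1}{2753} - 32285\right) \left(-38827319 - 28632 i \sqrt{879}\right) = - \frac{88880604 \left(-38827319 - 28632 i \sqrt{879}\right)}{2753} = \frac{3450995564420676}{2753} + \frac{2544829453728 i \sqrt{879}}{2753}$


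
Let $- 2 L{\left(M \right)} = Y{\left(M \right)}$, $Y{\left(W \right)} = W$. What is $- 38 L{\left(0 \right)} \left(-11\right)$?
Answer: $0$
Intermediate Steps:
$L{\left(M \right)} = - \frac{M}{2}$
$- 38 L{\left(0 \right)} \left(-11\right) = - 38 \left(\left(- \frac{1}{2}\right) 0\right) \left(-11\right) = \left(-38\right) 0 \left(-11\right) = 0 \left(-11\right) = 0$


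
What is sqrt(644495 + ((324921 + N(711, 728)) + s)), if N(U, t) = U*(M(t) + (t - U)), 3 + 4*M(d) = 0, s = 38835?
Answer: sqrt(4079219)/2 ≈ 1009.9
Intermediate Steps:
M(d) = -3/4 (M(d) = -3/4 + (1/4)*0 = -3/4 + 0 = -3/4)
N(U, t) = U*(-3/4 + t - U) (N(U, t) = U*(-3/4 + (t - U)) = U*(-3/4 + t - U))
sqrt(644495 + ((324921 + N(711, 728)) + s)) = sqrt(644495 + ((324921 + (1/4)*711*(-3 - 4*711 + 4*728)) + 38835)) = sqrt(644495 + ((324921 + (1/4)*711*(-3 - 2844 + 2912)) + 38835)) = sqrt(644495 + ((324921 + (1/4)*711*65) + 38835)) = sqrt(644495 + ((324921 + 46215/4) + 38835)) = sqrt(644495 + (1345899/4 + 38835)) = sqrt(644495 + 1501239/4) = sqrt(4079219/4) = sqrt(4079219)/2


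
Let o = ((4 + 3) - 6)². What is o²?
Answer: 1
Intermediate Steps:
o = 1 (o = (7 - 6)² = 1² = 1)
o² = 1² = 1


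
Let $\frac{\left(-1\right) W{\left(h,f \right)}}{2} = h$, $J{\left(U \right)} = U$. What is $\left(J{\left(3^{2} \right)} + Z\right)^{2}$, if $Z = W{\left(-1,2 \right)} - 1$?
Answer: $100$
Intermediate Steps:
$W{\left(h,f \right)} = - 2 h$
$Z = 1$ ($Z = \left(-2\right) \left(-1\right) - 1 = 2 - 1 = 1$)
$\left(J{\left(3^{2} \right)} + Z\right)^{2} = \left(3^{2} + 1\right)^{2} = \left(9 + 1\right)^{2} = 10^{2} = 100$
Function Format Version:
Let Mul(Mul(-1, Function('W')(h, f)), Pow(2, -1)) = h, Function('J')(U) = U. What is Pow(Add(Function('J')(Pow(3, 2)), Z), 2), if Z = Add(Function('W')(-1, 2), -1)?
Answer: 100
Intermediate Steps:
Function('W')(h, f) = Mul(-2, h)
Z = 1 (Z = Add(Mul(-2, -1), -1) = Add(2, -1) = 1)
Pow(Add(Function('J')(Pow(3, 2)), Z), 2) = Pow(Add(Pow(3, 2), 1), 2) = Pow(Add(9, 1), 2) = Pow(10, 2) = 100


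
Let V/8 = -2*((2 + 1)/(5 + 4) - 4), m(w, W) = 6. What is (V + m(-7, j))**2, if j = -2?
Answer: 37636/9 ≈ 4181.8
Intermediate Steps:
V = 176/3 (V = 8*(-2*((2 + 1)/(5 + 4) - 4)) = 8*(-2*(3/9 - 4)) = 8*(-2*(3*(1/9) - 4)) = 8*(-2*(1/3 - 4)) = 8*(-2*(-11/3)) = 8*(22/3) = 176/3 ≈ 58.667)
(V + m(-7, j))**2 = (176/3 + 6)**2 = (194/3)**2 = 37636/9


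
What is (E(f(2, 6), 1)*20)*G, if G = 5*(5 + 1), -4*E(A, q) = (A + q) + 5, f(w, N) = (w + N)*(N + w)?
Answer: -10500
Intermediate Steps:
f(w, N) = (N + w)**2 (f(w, N) = (N + w)*(N + w) = (N + w)**2)
E(A, q) = -5/4 - A/4 - q/4 (E(A, q) = -((A + q) + 5)/4 = -(5 + A + q)/4 = -5/4 - A/4 - q/4)
G = 30 (G = 5*6 = 30)
(E(f(2, 6), 1)*20)*G = ((-5/4 - (6 + 2)**2/4 - 1/4*1)*20)*30 = ((-5/4 - 1/4*8**2 - 1/4)*20)*30 = ((-5/4 - 1/4*64 - 1/4)*20)*30 = ((-5/4 - 16 - 1/4)*20)*30 = -35/2*20*30 = -350*30 = -10500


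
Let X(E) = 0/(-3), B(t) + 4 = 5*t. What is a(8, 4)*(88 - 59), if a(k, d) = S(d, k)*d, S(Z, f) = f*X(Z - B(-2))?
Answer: 0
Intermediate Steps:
B(t) = -4 + 5*t
X(E) = 0 (X(E) = 0*(-⅓) = 0)
S(Z, f) = 0 (S(Z, f) = f*0 = 0)
a(k, d) = 0 (a(k, d) = 0*d = 0)
a(8, 4)*(88 - 59) = 0*(88 - 59) = 0*29 = 0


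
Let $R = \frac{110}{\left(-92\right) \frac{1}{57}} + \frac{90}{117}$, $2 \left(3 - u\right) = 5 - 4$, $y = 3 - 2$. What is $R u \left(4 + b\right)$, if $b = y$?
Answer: $- \frac{1007375}{1196} \approx -842.29$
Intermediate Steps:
$y = 1$
$b = 1$
$u = \frac{5}{2}$ ($u = 3 - \frac{5 - 4}{2} = 3 - \frac{1}{2} = \frac{5}{2} \approx 2.5$)
$R = - \frac{40295}{598}$ ($R = \frac{110}{\left(-92\right) \frac{1}{57}} + 90 \cdot \frac{1}{117} = \frac{110}{- \frac{92}{57}} + \frac{10}{13} = 110 \left(- \frac{57}{92}\right) + \frac{10}{13} = - \frac{3135}{46} + \frac{10}{13} = - \frac{40295}{598} \approx -67.383$)
$R u \left(4 + b\right) = - \frac{40295 \frac{5 \left(4 + 1\right)}{2}}{598} = - \frac{40295 \cdot \frac{5}{2} \cdot 5}{598} = \left(- \frac{40295}{598}\right) \frac{25}{2} = - \frac{1007375}{1196}$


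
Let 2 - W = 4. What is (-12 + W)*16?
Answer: -224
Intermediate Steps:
W = -2 (W = 2 - 1*4 = 2 - 4 = -2)
(-12 + W)*16 = (-12 - 2)*16 = -14*16 = -224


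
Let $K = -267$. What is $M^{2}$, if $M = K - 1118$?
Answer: $1918225$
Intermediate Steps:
$M = -1385$ ($M = -267 - 1118 = -1385$)
$M^{2} = \left(-1385\right)^{2} = 1918225$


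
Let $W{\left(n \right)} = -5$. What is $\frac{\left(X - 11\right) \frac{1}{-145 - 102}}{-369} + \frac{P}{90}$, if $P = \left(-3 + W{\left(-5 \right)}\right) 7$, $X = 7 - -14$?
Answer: $- \frac{94502}{151905} \approx -0.62211$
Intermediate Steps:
$X = 21$ ($X = 7 + 14 = 21$)
$P = -56$ ($P = \left(-3 - 5\right) 7 = \left(-8\right) 7 = -56$)
$\frac{\left(X - 11\right) \frac{1}{-145 - 102}}{-369} + \frac{P}{90} = \frac{\left(21 - 11\right) \frac{1}{-145 - 102}}{-369} - \frac{56}{90} = \frac{10}{-247} \left(- \frac{1}{369}\right) - \frac{28}{45} = 10 \left(- \frac{1}{247}\right) \left(- \frac{1}{369}\right) - \frac{28}{45} = \left(- \frac{10}{247}\right) \left(- \frac{1}{369}\right) - \frac{28}{45} = \frac{10}{91143} - \frac{28}{45} = - \frac{94502}{151905}$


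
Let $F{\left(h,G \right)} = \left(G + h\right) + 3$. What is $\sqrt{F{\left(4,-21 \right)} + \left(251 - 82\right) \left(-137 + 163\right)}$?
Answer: $2 \sqrt{1095} \approx 66.182$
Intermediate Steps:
$F{\left(h,G \right)} = 3 + G + h$
$\sqrt{F{\left(4,-21 \right)} + \left(251 - 82\right) \left(-137 + 163\right)} = \sqrt{\left(3 - 21 + 4\right) + \left(251 - 82\right) \left(-137 + 163\right)} = \sqrt{-14 + 169 \cdot 26} = \sqrt{-14 + 4394} = \sqrt{4380} = 2 \sqrt{1095}$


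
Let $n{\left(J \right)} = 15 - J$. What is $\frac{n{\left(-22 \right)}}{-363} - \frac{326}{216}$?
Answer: $- \frac{21055}{13068} \approx -1.6112$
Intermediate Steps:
$\frac{n{\left(-22 \right)}}{-363} - \frac{326}{216} = \frac{15 - -22}{-363} - \frac{326}{216} = \left(15 + 22\right) \left(- \frac{1}{363}\right) - \frac{163}{108} = 37 \left(- \frac{1}{363}\right) - \frac{163}{108} = - \frac{37}{363} - \frac{163}{108} = - \frac{21055}{13068}$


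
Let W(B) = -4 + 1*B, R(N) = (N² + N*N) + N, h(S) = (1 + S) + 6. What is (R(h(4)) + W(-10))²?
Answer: 57121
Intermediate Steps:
h(S) = 7 + S
R(N) = N + 2*N² (R(N) = (N² + N²) + N = 2*N² + N = N + 2*N²)
W(B) = -4 + B
(R(h(4)) + W(-10))² = ((7 + 4)*(1 + 2*(7 + 4)) + (-4 - 10))² = (11*(1 + 2*11) - 14)² = (11*(1 + 22) - 14)² = (11*23 - 14)² = (253 - 14)² = 239² = 57121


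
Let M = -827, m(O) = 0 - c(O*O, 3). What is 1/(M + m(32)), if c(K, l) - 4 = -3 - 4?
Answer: -1/824 ≈ -0.0012136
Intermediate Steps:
c(K, l) = -3 (c(K, l) = 4 + (-3 - 4) = 4 - 7 = -3)
m(O) = 3 (m(O) = 0 - 1*(-3) = 0 + 3 = 3)
1/(M + m(32)) = 1/(-827 + 3) = 1/(-824) = -1/824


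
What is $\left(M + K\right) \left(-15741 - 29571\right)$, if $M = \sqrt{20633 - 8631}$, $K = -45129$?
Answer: $2044885248 - 45312 \sqrt{12002} \approx 2.0399 \cdot 10^{9}$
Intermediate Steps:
$M = \sqrt{12002} \approx 109.55$
$\left(M + K\right) \left(-15741 - 29571\right) = \left(\sqrt{12002} - 45129\right) \left(-15741 - 29571\right) = \left(-45129 + \sqrt{12002}\right) \left(-45312\right) = 2044885248 - 45312 \sqrt{12002}$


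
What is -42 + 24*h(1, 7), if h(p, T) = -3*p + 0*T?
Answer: -114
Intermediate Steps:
h(p, T) = -3*p (h(p, T) = -3*p + 0 = -3*p)
-42 + 24*h(1, 7) = -42 + 24*(-3*1) = -42 + 24*(-3) = -42 - 72 = -114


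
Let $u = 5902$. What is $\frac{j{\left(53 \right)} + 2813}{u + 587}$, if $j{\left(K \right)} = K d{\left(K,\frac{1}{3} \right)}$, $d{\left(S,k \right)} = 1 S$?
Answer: $\frac{1874}{2163} \approx 0.86639$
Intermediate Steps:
$d{\left(S,k \right)} = S$
$j{\left(K \right)} = K^{2}$ ($j{\left(K \right)} = K K = K^{2}$)
$\frac{j{\left(53 \right)} + 2813}{u + 587} = \frac{53^{2} + 2813}{5902 + 587} = \frac{2809 + 2813}{6489} = 5622 \cdot \frac{1}{6489} = \frac{1874}{2163}$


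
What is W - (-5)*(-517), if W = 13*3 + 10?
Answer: -2536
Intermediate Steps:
W = 49 (W = 39 + 10 = 49)
W - (-5)*(-517) = 49 - (-5)*(-517) = 49 - 1*2585 = 49 - 2585 = -2536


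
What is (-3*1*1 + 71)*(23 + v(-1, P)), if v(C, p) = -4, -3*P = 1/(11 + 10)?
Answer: 1292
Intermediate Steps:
P = -1/63 (P = -1/(3*(11 + 10)) = -⅓/21 = -⅓*1/21 = -1/63 ≈ -0.015873)
(-3*1*1 + 71)*(23 + v(-1, P)) = (-3*1*1 + 71)*(23 - 4) = (-3*1 + 71)*19 = (-3 + 71)*19 = 68*19 = 1292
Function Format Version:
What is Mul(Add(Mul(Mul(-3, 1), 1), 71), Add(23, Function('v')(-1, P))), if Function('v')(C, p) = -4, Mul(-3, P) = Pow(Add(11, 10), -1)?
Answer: 1292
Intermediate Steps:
P = Rational(-1, 63) (P = Mul(Rational(-1, 3), Pow(Add(11, 10), -1)) = Mul(Rational(-1, 3), Pow(21, -1)) = Mul(Rational(-1, 3), Rational(1, 21)) = Rational(-1, 63) ≈ -0.015873)
Mul(Add(Mul(Mul(-3, 1), 1), 71), Add(23, Function('v')(-1, P))) = Mul(Add(Mul(Mul(-3, 1), 1), 71), Add(23, -4)) = Mul(Add(Mul(-3, 1), 71), 19) = Mul(Add(-3, 71), 19) = Mul(68, 19) = 1292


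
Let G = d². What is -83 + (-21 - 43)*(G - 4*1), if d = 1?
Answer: 109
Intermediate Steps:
G = 1 (G = 1² = 1)
-83 + (-21 - 43)*(G - 4*1) = -83 + (-21 - 43)*(1 - 4*1) = -83 - 64*(1 - 4) = -83 - 64*(-3) = -83 + 192 = 109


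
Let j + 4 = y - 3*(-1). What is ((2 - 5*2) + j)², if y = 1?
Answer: 64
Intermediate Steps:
j = 0 (j = -4 + (1 - 3*(-1)) = -4 + (1 + 3) = -4 + 4 = 0)
((2 - 5*2) + j)² = ((2 - 5*2) + 0)² = ((2 - 10) + 0)² = (-8 + 0)² = (-8)² = 64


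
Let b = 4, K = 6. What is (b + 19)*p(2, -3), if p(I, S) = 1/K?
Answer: 23/6 ≈ 3.8333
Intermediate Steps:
p(I, S) = 1/6
(b + 19)*p(2, -3) = (4 + 19)*(1/6) = 23*(1/6) = 23/6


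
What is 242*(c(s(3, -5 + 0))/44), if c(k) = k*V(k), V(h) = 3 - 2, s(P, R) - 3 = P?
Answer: 33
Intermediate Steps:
s(P, R) = 3 + P
V(h) = 1
c(k) = k (c(k) = k*1 = k)
242*(c(s(3, -5 + 0))/44) = 242*((3 + 3)/44) = 242*(6*(1/44)) = 242*(3/22) = 33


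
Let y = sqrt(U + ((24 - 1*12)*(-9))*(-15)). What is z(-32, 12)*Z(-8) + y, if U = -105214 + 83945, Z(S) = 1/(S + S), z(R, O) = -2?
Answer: 1/8 + 7*I*sqrt(401) ≈ 0.125 + 140.17*I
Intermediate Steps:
Z(S) = 1/(2*S)
U = -21269
y = 7*I*sqrt(401) (y = sqrt(-21269 + ((24 - 1*12)*(-9))*(-15)) = sqrt(-21269 + ((24 - 12)*(-9))*(-15)) = sqrt(-21269 + (12*(-9))*(-15)) = sqrt(-21269 - 108*(-15)) = sqrt(-21269 + 1620) = sqrt(-19649) = 7*I*sqrt(401) ≈ 140.17*I)
z(-32, 12)*Z(-8) + y = -1/(-8) + 7*I*sqrt(401) = -(-1)/8 + 7*I*sqrt(401) = -2*(-1/16) + 7*I*sqrt(401) = 1/8 + 7*I*sqrt(401)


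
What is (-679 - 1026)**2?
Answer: 2907025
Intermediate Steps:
(-679 - 1026)**2 = (-1705)**2 = 2907025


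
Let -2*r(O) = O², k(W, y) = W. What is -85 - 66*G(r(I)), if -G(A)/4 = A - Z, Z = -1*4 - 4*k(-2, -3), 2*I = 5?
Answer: -1966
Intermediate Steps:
I = 5/2 (I = (½)*5 = 5/2 ≈ 2.5000)
r(O) = -O²/2
Z = 4 (Z = -1*4 - 4*(-2) = -4 + 8 = 4)
G(A) = 16 - 4*A (G(A) = -4*(A - 1*4) = -4*(A - 4) = -4*(-4 + A) = 16 - 4*A)
-85 - 66*G(r(I)) = -85 - 66*(16 - (-2)*(5/2)²) = -85 - 66*(16 - (-2)*25/4) = -85 - 66*(16 - 4*(-25/8)) = -85 - 66*(16 + 25/2) = -85 - 66*57/2 = -85 - 1881 = -1966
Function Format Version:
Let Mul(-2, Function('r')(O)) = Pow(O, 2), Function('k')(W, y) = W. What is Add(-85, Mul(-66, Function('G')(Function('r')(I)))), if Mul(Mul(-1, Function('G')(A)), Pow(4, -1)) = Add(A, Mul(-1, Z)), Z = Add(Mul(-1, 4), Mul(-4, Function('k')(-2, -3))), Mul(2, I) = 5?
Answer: -1966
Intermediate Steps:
I = Rational(5, 2) (I = Mul(Rational(1, 2), 5) = Rational(5, 2) ≈ 2.5000)
Function('r')(O) = Mul(Rational(-1, 2), Pow(O, 2))
Z = 4 (Z = Add(Mul(-1, 4), Mul(-4, -2)) = Add(-4, 8) = 4)
Function('G')(A) = Add(16, Mul(-4, A)) (Function('G')(A) = Mul(-4, Add(A, Mul(-1, 4))) = Mul(-4, Add(A, -4)) = Mul(-4, Add(-4, A)) = Add(16, Mul(-4, A)))
Add(-85, Mul(-66, Function('G')(Function('r')(I)))) = Add(-85, Mul(-66, Add(16, Mul(-4, Mul(Rational(-1, 2), Pow(Rational(5, 2), 2)))))) = Add(-85, Mul(-66, Add(16, Mul(-4, Mul(Rational(-1, 2), Rational(25, 4)))))) = Add(-85, Mul(-66, Add(16, Mul(-4, Rational(-25, 8))))) = Add(-85, Mul(-66, Add(16, Rational(25, 2)))) = Add(-85, Mul(-66, Rational(57, 2))) = Add(-85, -1881) = -1966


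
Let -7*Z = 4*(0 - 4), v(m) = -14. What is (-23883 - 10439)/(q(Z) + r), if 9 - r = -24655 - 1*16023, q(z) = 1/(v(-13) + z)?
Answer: -2814404/3336327 ≈ -0.84356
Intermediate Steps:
Z = 16/7 (Z = -4*(0 - 4)/7 = -4*(-4)/7 = -⅐*(-16) = 16/7 ≈ 2.2857)
q(z) = 1/(-14 + z)
r = 40687 (r = 9 - (-24655 - 1*16023) = 9 - (-24655 - 16023) = 9 - 1*(-40678) = 9 + 40678 = 40687)
(-23883 - 10439)/(q(Z) + r) = (-23883 - 10439)/(1/(-14 + 16/7) + 40687) = -34322/(1/(-82/7) + 40687) = -34322/(-7/82 + 40687) = -34322/3336327/82 = -34322*82/3336327 = -2814404/3336327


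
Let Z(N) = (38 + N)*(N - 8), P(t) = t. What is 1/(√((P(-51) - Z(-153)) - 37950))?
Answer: -I*√14129/28258 ≈ -0.0042064*I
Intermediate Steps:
Z(N) = (-8 + N)*(38 + N) (Z(N) = (38 + N)*(-8 + N) = (-8 + N)*(38 + N))
1/(√((P(-51) - Z(-153)) - 37950)) = 1/(√((-51 - (-304 + (-153)² + 30*(-153))) - 37950)) = 1/(√((-51 - (-304 + 23409 - 4590)) - 37950)) = 1/(√((-51 - 1*18515) - 37950)) = 1/(√((-51 - 18515) - 37950)) = 1/(√(-18566 - 37950)) = 1/(√(-56516)) = 1/(2*I*√14129) = -I*√14129/28258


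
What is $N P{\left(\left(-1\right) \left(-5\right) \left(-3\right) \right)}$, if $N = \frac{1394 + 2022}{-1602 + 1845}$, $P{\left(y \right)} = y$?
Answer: $- \frac{17080}{81} \approx -210.86$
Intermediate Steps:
$N = \frac{3416}{243} \approx 14.058$
$N P{\left(\left(-1\right) \left(-5\right) \left(-3\right) \right)} = \frac{3416 \left(-1\right) \left(-5\right) \left(-3\right)}{243} = \frac{3416 \cdot 5 \left(-3\right)}{243} = \frac{3416}{243} \left(-15\right) = - \frac{17080}{81}$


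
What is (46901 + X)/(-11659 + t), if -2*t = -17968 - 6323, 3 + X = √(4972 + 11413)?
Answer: 93796/973 + 2*√16385/973 ≈ 96.662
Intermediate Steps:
X = -3 + √16385 (X = -3 + √(4972 + 11413) = -3 + √16385 ≈ 125.00)
t = 24291/2 (t = -(-17968 - 6323)/2 = -½*(-24291) = 24291/2 ≈ 12146.)
(46901 + X)/(-11659 + t) = (46901 + (-3 + √16385))/(-11659 + 24291/2) = (46898 + √16385)/(973/2) = (46898 + √16385)*(2/973) = 93796/973 + 2*√16385/973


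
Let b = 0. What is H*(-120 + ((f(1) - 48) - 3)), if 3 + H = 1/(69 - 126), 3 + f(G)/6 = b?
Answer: 10836/19 ≈ 570.32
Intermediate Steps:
f(G) = -18 (f(G) = -18 + 6*0 = -18 + 0 = -18)
H = -172/57 (H = -3 + 1/(69 - 126) = -3 + 1/(-57) = -3 - 1/57 = -172/57 ≈ -3.0175)
H*(-120 + ((f(1) - 48) - 3)) = -172*(-120 + ((-18 - 48) - 3))/57 = -172*(-120 + (-66 - 3))/57 = -172*(-120 - 69)/57 = -172/57*(-189) = 10836/19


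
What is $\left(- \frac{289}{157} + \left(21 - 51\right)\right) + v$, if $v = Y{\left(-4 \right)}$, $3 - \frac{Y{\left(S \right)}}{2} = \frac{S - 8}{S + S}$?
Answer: $- \frac{4528}{157} \approx -28.841$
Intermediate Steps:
$Y{\left(S \right)} = 6 - \frac{-8 + S}{S}$ ($Y{\left(S \right)} = 6 - 2 \frac{S - 8}{S + S} = 6 - 2 \frac{-8 + S}{2 S} = 6 - \frac{-8 + S}{S}$)
$v = 3$ ($v = 5 + \frac{8}{-4} = 5 + 8 \left(- \frac{1}{4}\right) = 5 - 2 = 3$)
$\left(- \frac{289}{157} + \left(21 - 51\right)\right) + v = \left(- \frac{289}{157} + \left(21 - 51\right)\right) + 3 = \left(\left(-289\right) \frac{1}{157} + \left(21 - 51\right)\right) + 3 = \left(- \frac{289}{157} - 30\right) + 3 = - \frac{4999}{157} + 3 = - \frac{4528}{157}$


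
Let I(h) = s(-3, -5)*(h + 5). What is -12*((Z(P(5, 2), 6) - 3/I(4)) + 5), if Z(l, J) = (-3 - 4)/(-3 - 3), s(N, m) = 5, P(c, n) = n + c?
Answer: -366/5 ≈ -73.200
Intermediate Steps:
P(c, n) = c + n
I(h) = 25 + 5*h (I(h) = 5*(h + 5) = 5*(5 + h) = 25 + 5*h)
Z(l, J) = 7/6 (Z(l, J) = -7/(-6) = -7*(-1/6) = 7/6)
-12*((Z(P(5, 2), 6) - 3/I(4)) + 5) = -12*((7/6 - 3/(25 + 5*4)) + 5) = -12*((7/6 - 3/(25 + 20)) + 5) = -12*((7/6 - 3/45) + 5) = -12*((7/6 - 3*1/45) + 5) = -12*((7/6 - 1/15) + 5) = -12*(11/10 + 5) = -12*61/10 = -366/5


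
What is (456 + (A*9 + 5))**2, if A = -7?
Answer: 158404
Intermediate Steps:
(456 + (A*9 + 5))**2 = (456 + (-7*9 + 5))**2 = (456 + (-63 + 5))**2 = (456 - 58)**2 = 398**2 = 158404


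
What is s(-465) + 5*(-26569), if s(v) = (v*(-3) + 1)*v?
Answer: -781985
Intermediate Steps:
s(v) = v*(1 - 3*v) (s(v) = (-3*v + 1)*v = (1 - 3*v)*v = v*(1 - 3*v))
s(-465) + 5*(-26569) = -465*(1 - 3*(-465)) + 5*(-26569) = -465*(1 + 1395) - 132845 = -465*1396 - 132845 = -649140 - 132845 = -781985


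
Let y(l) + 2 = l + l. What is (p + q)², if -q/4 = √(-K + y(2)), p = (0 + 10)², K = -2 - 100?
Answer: 11664 - 1600*√26 ≈ 3505.6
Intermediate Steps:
K = -102
p = 100 (p = 10² = 100)
y(l) = -2 + 2*l (y(l) = -2 + (l + l) = -2 + 2*l)
q = -8*√26 (q = -4*√(-1*(-102) + (-2 + 2*2)) = -4*√(102 + (-2 + 4)) = -4*√(102 + 2) = -8*√26 ≈ -40.792)
(p + q)² = (100 - 8*√26)²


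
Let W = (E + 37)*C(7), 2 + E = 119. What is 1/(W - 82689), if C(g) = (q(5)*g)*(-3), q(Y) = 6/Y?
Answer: -5/432849 ≈ -1.1551e-5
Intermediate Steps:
E = 117 (E = -2 + 119 = 117)
C(g) = -18*g/5 (C(g) = ((6/5)*g)*(-3) = ((6*(⅕))*g)*(-3) = (6*g/5)*(-3) = -18*g/5)
W = -19404/5 (W = (117 + 37)*(-18/5*7) = 154*(-126/5) = -19404/5 ≈ -3880.8)
1/(W - 82689) = 1/(-19404/5 - 82689) = 1/(-432849/5) = -5/432849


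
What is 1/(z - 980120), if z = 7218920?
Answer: 1/6238800 ≈ 1.6029e-7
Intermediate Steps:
1/(z - 980120) = 1/(7218920 - 980120) = 1/6238800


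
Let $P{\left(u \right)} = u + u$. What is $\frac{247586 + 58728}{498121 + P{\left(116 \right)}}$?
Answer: $\frac{306314}{498353} \approx 0.61465$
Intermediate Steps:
$P{\left(u \right)} = 2 u$
$\frac{247586 + 58728}{498121 + P{\left(116 \right)}} = \frac{247586 + 58728}{498121 + 2 \cdot 116} = \frac{306314}{498121 + 232} = \frac{306314}{498353}$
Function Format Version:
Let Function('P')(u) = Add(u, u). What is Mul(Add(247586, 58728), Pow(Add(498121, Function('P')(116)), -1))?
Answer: Rational(306314, 498353) ≈ 0.61465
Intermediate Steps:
Function('P')(u) = Mul(2, u)
Mul(Add(247586, 58728), Pow(Add(498121, Function('P')(116)), -1)) = Mul(Add(247586, 58728), Pow(Add(498121, Mul(2, 116)), -1)) = Mul(306314, Pow(Add(498121, 232), -1)) = Mul(306314, Pow(498353, -1)) = Mul(306314, Rational(1, 498353)) = Rational(306314, 498353)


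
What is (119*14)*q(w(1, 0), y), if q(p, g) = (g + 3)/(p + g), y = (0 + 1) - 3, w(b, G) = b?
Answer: -1666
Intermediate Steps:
y = -2 (y = 1 - 3 = -2)
q(p, g) = (3 + g)/(g + p)
(119*14)*q(w(1, 0), y) = (119*14)*((3 - 2)/(-2 + 1)) = 1666*(1/(-1)) = 1666*(-1*1) = 1666*(-1) = -1666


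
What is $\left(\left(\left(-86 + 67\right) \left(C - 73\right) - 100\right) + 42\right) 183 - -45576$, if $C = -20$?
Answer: $358323$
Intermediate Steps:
$\left(\left(\left(-86 + 67\right) \left(C - 73\right) - 100\right) + 42\right) 183 - -45576 = \left(\left(\left(-86 + 67\right) \left(-20 - 73\right) - 100\right) + 42\right) 183 - -45576 = \left(\left(\left(-19\right) \left(-93\right) - 100\right) + 42\right) 183 + 45576 = \left(\left(1767 - 100\right) + 42\right) 183 + 45576 = \left(1667 + 42\right) 183 + 45576 = 1709 \cdot 183 + 45576 = 312747 + 45576 = 358323$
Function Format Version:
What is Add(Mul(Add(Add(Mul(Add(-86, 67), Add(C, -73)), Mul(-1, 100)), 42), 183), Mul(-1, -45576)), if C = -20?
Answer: 358323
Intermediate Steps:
Add(Mul(Add(Add(Mul(Add(-86, 67), Add(C, -73)), Mul(-1, 100)), 42), 183), Mul(-1, -45576)) = Add(Mul(Add(Add(Mul(Add(-86, 67), Add(-20, -73)), Mul(-1, 100)), 42), 183), Mul(-1, -45576)) = Add(Mul(Add(Add(Mul(-19, -93), -100), 42), 183), 45576) = Add(Mul(Add(Add(1767, -100), 42), 183), 45576) = Add(Mul(Add(1667, 42), 183), 45576) = Add(Mul(1709, 183), 45576) = Add(312747, 45576) = 358323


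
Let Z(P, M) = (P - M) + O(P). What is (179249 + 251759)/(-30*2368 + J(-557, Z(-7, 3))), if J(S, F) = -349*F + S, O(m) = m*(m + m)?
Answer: -431008/102309 ≈ -4.2128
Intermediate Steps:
O(m) = 2*m**2 (O(m) = m*(2*m) = 2*m**2)
Z(P, M) = P - M + 2*P**2 (Z(P, M) = (P - M) + 2*P**2 = P - M + 2*P**2)
J(S, F) = S - 349*F
(179249 + 251759)/(-30*2368 + J(-557, Z(-7, 3))) = (179249 + 251759)/(-30*2368 + (-557 - 349*(-7 - 1*3 + 2*(-7)**2))) = 431008/(-71040 + (-557 - 349*(-7 - 3 + 2*49))) = 431008/(-71040 + (-557 - 349*(-7 - 3 + 98))) = 431008/(-71040 + (-557 - 349*88)) = 431008/(-71040 + (-557 - 30712)) = 431008/(-71040 - 31269) = 431008/(-102309) = 431008*(-1/102309) = -431008/102309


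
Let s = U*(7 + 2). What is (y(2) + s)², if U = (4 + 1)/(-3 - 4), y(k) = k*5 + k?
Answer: 1521/49 ≈ 31.041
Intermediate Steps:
y(k) = 6*k (y(k) = 5*k + k = 6*k)
U = -5/7 (U = 5/(-7) = 5*(-⅐) = -5/7 ≈ -0.71429)
s = -45/7 (s = -5*(7 + 2)/7 = -5/7*9 = -45/7 ≈ -6.4286)
(y(2) + s)² = (6*2 - 45/7)² = (12 - 45/7)² = (39/7)² = 1521/49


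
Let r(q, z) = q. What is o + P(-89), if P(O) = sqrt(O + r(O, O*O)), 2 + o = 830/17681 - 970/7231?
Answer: -266851462/127851311 + I*sqrt(178) ≈ -2.0872 + 13.342*I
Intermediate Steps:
o = -266851462/127851311 (o = -2 + (830/17681 - 970/7231) = -2 - 11148840/127851311 = -266851462/127851311 ≈ -2.0872)
P(O) = sqrt(2)*sqrt(O) (P(O) = sqrt(O + O) = sqrt(2*O) = sqrt(2)*sqrt(O))
o + P(-89) = -266851462/127851311 + sqrt(2)*sqrt(-89) = -266851462/127851311 + sqrt(2)*(I*sqrt(89)) = -266851462/127851311 + I*sqrt(178)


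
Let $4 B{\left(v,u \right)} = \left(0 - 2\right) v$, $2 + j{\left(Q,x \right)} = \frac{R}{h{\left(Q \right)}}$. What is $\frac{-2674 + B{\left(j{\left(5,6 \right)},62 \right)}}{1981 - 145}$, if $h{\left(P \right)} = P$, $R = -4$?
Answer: $- \frac{13363}{9180} \approx -1.4557$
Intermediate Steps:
$j{\left(Q,x \right)} = -2 - \frac{4}{Q}$
$B{\left(v,u \right)} = - \frac{v}{2}$ ($B{\left(v,u \right)} = \frac{\left(0 - 2\right) v}{4} = \frac{\left(-2\right) v}{4} = - \frac{v}{2}$)
$\frac{-2674 + B{\left(j{\left(5,6 \right)},62 \right)}}{1981 - 145} = \frac{-2674 - \frac{-2 - \frac{4}{5}}{2}}{1981 - 145} = \frac{-2674 - \frac{-2 - \frac{4}{5}}{2}}{1836} = \left(-2674 - \frac{-2 - \frac{4}{5}}{2}\right) \frac{1}{1836} = \left(-2674 - - \frac{7}{5}\right) \frac{1}{1836} = \left(-2674 + \frac{7}{5}\right) \frac{1}{1836} = \left(- \frac{13363}{5}\right) \frac{1}{1836} = - \frac{13363}{9180}$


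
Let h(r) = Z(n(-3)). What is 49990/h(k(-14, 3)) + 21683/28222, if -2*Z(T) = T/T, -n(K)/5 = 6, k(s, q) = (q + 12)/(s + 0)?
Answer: -2821613877/28222 ≈ -99979.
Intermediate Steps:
k(s, q) = (12 + q)/s
n(K) = -30 (n(K) = -5*6 = -30)
Z(T) = -½ (Z(T) = -T/(2*T) = -½*1 = -½)
h(r) = -½
49990/h(k(-14, 3)) + 21683/28222 = 49990/(-½) + 21683/28222 = 49990*(-2) + 21683*(1/28222) = -99980 + 21683/28222 = -2821613877/28222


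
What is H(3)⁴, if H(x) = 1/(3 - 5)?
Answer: 1/16 ≈ 0.062500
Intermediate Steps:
H(x) = -½ (H(x) = 1/(-2) = -½)
H(3)⁴ = (-½)⁴ = 1/16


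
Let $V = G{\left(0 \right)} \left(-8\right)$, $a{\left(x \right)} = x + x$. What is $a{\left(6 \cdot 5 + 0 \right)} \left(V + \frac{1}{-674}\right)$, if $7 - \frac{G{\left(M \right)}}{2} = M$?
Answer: $- \frac{2264670}{337} \approx -6720.1$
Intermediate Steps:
$G{\left(M \right)} = 14 - 2 M$
$a{\left(x \right)} = 2 x$
$V = -112$ ($V = \left(14 - 0\right) \left(-8\right) = \left(14 + 0\right) \left(-8\right) = 14 \left(-8\right) = -112$)
$a{\left(6 \cdot 5 + 0 \right)} \left(V + \frac{1}{-674}\right) = 2 \left(6 \cdot 5 + 0\right) \left(-112 + \frac{1}{-674}\right) = 2 \left(30 + 0\right) \left(-112 - \frac{1}{674}\right) = 2 \cdot 30 \left(- \frac{75489}{674}\right) = 60 \left(- \frac{75489}{674}\right) = - \frac{2264670}{337}$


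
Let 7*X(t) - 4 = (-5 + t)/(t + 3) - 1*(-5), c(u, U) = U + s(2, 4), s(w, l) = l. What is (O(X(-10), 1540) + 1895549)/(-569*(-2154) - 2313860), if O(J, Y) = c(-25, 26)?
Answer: -270797/155462 ≈ -1.7419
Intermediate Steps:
c(u, U) = 4 + U (c(u, U) = U + 4 = 4 + U)
X(t) = 9/7 + (-5 + t)/(7*(3 + t)) (X(t) = 4/7 + ((-5 + t)/(t + 3) - 1*(-5))/7 = 4/7 + ((-5 + t)/(3 + t) + 5)/7 = 4/7 + (5 + (-5 + t)/(3 + t))/7 = 4/7 + (5/7 + (-5 + t)/(7*(3 + t))) = 9/7 + (-5 + t)/(7*(3 + t)))
O(J, Y) = 30 (O(J, Y) = 4 + 26 = 30)
(O(X(-10), 1540) + 1895549)/(-569*(-2154) - 2313860) = (30 + 1895549)/(-569*(-2154) - 2313860) = 1895579/(1225626 - 2313860) = 1895579/(-1088234) = 1895579*(-1/1088234) = -270797/155462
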